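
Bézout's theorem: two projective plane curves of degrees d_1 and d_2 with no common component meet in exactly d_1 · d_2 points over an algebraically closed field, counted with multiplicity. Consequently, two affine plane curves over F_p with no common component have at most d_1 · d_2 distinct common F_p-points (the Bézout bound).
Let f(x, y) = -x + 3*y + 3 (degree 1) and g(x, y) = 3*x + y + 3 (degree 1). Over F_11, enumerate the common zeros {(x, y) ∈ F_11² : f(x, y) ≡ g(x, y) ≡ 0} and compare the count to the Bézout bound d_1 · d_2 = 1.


Common zeros: {(6, 1)}; count = 1; Bézout bound = 1.

deg(f) = 1, deg(g) = 1, so Bézout bound = 1.
Scan x ∈ F_11. For each x, list the y ∈ F_11 with f(x, y) ≡ 0 and those with g(x, y) ≡ 0 (mod 11); the common zeros in that column are the intersection.
  x = 0: f ≡ 0 at y ∈ {10}; g ≡ 0 at y ∈ {8}; common: ∅.
  x = 1: f ≡ 0 at y ∈ {3}; g ≡ 0 at y ∈ {5}; common: ∅.
  x = 2: f ≡ 0 at y ∈ {7}; g ≡ 0 at y ∈ {2}; common: ∅.
  x = 3: f ≡ 0 at y ∈ {0}; g ≡ 0 at y ∈ {10}; common: ∅.
  x = 4: f ≡ 0 at y ∈ {4}; g ≡ 0 at y ∈ {7}; common: ∅.
  x = 5: f ≡ 0 at y ∈ {8}; g ≡ 0 at y ∈ {4}; common: ∅.
  x = 6: f ≡ 0 at y ∈ {1}; g ≡ 0 at y ∈ {1}; common: {1}.
  x = 7: f ≡ 0 at y ∈ {5}; g ≡ 0 at y ∈ {9}; common: ∅.
  x = 8: f ≡ 0 at y ∈ {9}; g ≡ 0 at y ∈ {6}; common: ∅.
  x = 9: f ≡ 0 at y ∈ {2}; g ≡ 0 at y ∈ {3}; common: ∅.
  x = 10: f ≡ 0 at y ∈ {6}; g ≡ 0 at y ∈ {0}; common: ∅.
Collecting: common zeros = {(6, 1)}, so the count is 1.
Comparison with the Bézout bound: 1 ≤ 1 = deg(f)·deg(g), as expected for curves with no common component (the bound is attained).


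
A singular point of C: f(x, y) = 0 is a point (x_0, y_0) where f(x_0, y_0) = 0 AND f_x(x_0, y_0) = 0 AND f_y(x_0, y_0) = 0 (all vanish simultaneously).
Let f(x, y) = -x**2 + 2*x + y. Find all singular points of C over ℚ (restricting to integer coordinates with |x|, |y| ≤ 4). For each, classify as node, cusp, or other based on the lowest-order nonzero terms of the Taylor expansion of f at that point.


No singular points in the scanned grid; C is smooth there.

Compute partial derivatives:
  f_x = 2 - 2*x.
  f_y = 1.
f_y = 1 is a nonzero constant, so f_y never vanishes: no point (x, y) can satisfy f = f_x = f_y = 0. In particular no (x, y) ∈ {−4, ..., 4}² is singular; the curve is smooth.


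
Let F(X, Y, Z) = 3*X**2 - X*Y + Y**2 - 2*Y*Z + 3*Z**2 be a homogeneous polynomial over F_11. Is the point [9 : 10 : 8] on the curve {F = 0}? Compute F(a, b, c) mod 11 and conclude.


F(9,10,8) ≡ 10 (mod 11); P is NOT on the curve.

Evaluate F(9, 10, 8) term-by-term (mod 11).
  3*X**2 ↦ 3·81·1·1 = 243
  -X*Y ↦ -1·9·10·1 = -90
  Y**2 ↦ 1·1·100·1 = 100
  -2*Y*Z ↦ -2·1·10·8 = -160
  3*Z**2 ↦ 3·1·1·64 = 192
Sum: F(9, 10, 8) = (243) + (-90) + (100) + (-160) + (192) = 285.
Reducing mod 11: 285 ≡ 10 (mod 11).
Since F(a, b, c) ≡ 10 ≠ 0 (mod 11), P does NOT lie on the curve.


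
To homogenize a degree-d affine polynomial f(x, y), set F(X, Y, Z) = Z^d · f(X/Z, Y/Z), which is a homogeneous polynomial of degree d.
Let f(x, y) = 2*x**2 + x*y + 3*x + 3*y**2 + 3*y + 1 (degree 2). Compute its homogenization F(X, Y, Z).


F(X, Y, Z) = 2*X**2 + X*Y + 3*X*Z + 3*Y**2 + 3*Y*Z + Z**2

deg(f) = 2.
Substitute x = X/Z, y = Y/Z into f, then multiply by Z^2.
  monomial 2·x^2·y^0 ↦ 2·X^2·Y^0·Z^0.
  monomial 1·x^1·y^1 ↦ 1·X^1·Y^1·Z^0.
  monomial 3·x^1·y^0 ↦ 3·X^1·Y^0·Z^1.
  monomial 3·x^0·y^2 ↦ 3·X^0·Y^2·Z^0.
  monomial 3·x^0·y^1 ↦ 3·X^0·Y^1·Z^1.
  monomial 1·x^0·y^0 ↦ 1·X^0·Y^0·Z^2.
Collecting: F(X, Y, Z) = 2*X**2 + X*Y + 3*X*Z + 3*Y**2 + 3*Y*Z + Z**2.


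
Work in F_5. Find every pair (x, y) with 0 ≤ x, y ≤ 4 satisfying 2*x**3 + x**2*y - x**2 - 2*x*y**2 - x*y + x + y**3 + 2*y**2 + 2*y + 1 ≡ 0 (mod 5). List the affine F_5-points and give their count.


Affine F_5-points: {(0, 4), (1, 2), (1, 4), (2, 0)}; count = 4.

For each of the 25 pairs (x, y) ∈ F_5², evaluate f(x, y) mod 5. Record the zeros.
  x = 0: [0↦1, 1↦1, 2↦1, 3↦2, 4↦0]  zeros at y ∈ {4}
  x = 1: [0↦3, 1↦1, 2↦0, 3↦1, 4↦0]  zeros at y ∈ {2, 4}
  x = 2: [0↦0, 1↦3, 2↦3, 3↦1, 4↦3]  zeros at y ∈ {0}
  x = 3: [0↦4, 1↦4, 2↦2, 3↦4, 4↦1]  zeros at y ∈ ∅
  x = 4: [0↦2, 1↦1, 2↦4, 3↦2, 4↦1]  zeros at y ∈ ∅
Collecting zeros: affine points = {(0, 4), (1, 2), (1, 4), (2, 0)}.
Total count |C(F_5)_aff| = 4.


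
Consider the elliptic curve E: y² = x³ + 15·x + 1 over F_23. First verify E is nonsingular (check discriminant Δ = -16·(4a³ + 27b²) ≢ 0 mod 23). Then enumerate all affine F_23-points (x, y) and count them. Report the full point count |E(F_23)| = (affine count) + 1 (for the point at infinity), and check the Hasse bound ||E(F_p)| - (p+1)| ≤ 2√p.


Affine points = {(0, 1), (0, 22), (2, 4), (2, 19), (3, 2), (3, 21), (6, 10), (6, 13), (7, 9), (7, 14), (8, 9), (8, 14), (10, 1), (10, 22), (11, 5), (11, 18), (12, 0), (13, 1), (13, 22), (15, 6), (15, 17), (16, 6), (16, 17), (18, 10), (18, 13), (21, 3), (21, 20), (22, 10), (22, 13)}; affine count = 29; |E(F_23)| = 30.

Discriminant check: Δ ∝ 4a³ + 27b² = 4·15³ + 27·1² = 4·3375 + 27·1 ≡ 3 (mod 23). Nonzero ⇒ E is nonsingular.
For each x ∈ F_23, compute rhs = x³ + 15·x + 1 mod 23, then count y ∈ F_23 with y² ≡ rhs.
  x = 0: rhs = 1, matching y values: 1, 22 (2 points).
  x = 1: rhs = 17, matching y values: none (0 points).
  x = 2: rhs = 16, matching y values: 4, 19 (2 points).
  x = 3: rhs = 4, matching y values: 2, 21 (2 points).
  x = 4: rhs = 10, matching y values: none (0 points).
  x = 5: rhs = 17, matching y values: none (0 points).
  x = 6: rhs = 8, matching y values: 10, 13 (2 points).
  x = 7: rhs = 12, matching y values: 9, 14 (2 points).
  x = 8: rhs = 12, matching y values: 9, 14 (2 points).
  x = 9: rhs = 14, matching y values: none (0 points).
  x = 10: rhs = 1, matching y values: 1, 22 (2 points).
  x = 11: rhs = 2, matching y values: 5, 18 (2 points).
  x = 12: rhs = 0, matching y values: 0 (1 points).
  x = 13: rhs = 1, matching y values: 1, 22 (2 points).
  x = 14: rhs = 11, matching y values: none (0 points).
  x = 15: rhs = 13, matching y values: 6, 17 (2 points).
  x = 16: rhs = 13, matching y values: 6, 17 (2 points).
  x = 17: rhs = 17, matching y values: none (0 points).
  x = 18: rhs = 8, matching y values: 10, 13 (2 points).
  x = 19: rhs = 15, matching y values: none (0 points).
  x = 20: rhs = 21, matching y values: none (0 points).
  x = 21: rhs = 9, matching y values: 3, 20 (2 points).
  x = 22: rhs = 8, matching y values: 10, 13 (2 points).
Total affine count: 29.
Full point count |E(F_23)| = 29 + 1 = 30.
Hasse bound: |30 − (23+1)| = |6| = 6 ≤ 2√23 ≈ 9.5917 ✓.


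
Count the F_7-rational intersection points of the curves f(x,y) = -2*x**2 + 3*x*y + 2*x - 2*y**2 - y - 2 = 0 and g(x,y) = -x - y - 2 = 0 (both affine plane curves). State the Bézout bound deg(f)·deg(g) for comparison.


Common zeros: {(5, 0)}; count = 1; Bézout bound = 2.

deg(f) = 2, deg(g) = 1, so Bézout bound = 2.
Scan x ∈ F_7. For each x, list the y ∈ F_7 with f(x, y) ≡ 0 and those with g(x, y) ≡ 0 (mod 7); the common zeros in that column are the intersection.
  x = 0: f ≡ 0 at y ∈ ∅; g ≡ 0 at y ∈ {5}; common: ∅.
  x = 1: f ≡ 0 at y ∈ {3, 5}; g ≡ 0 at y ∈ {4}; common: ∅.
  x = 2: f ≡ 0 at y ∈ ∅; g ≡ 0 at y ∈ {3}; common: ∅.
  x = 3: f ≡ 0 at y ∈ {0, 4}; g ≡ 0 at y ∈ {2}; common: ∅.
  x = 4: f ≡ 0 at y ∈ {4, 5}; g ≡ 0 at y ∈ {1}; common: ∅.
  x = 5: f ≡ 0 at y ∈ {0}; g ≡ 0 at y ∈ {0}; common: {0}.
  x = 6: f ≡ 0 at y ∈ ∅; g ≡ 0 at y ∈ {6}; common: ∅.
Collecting: common zeros = {(5, 0)}, so the count is 1.
Comparison with the Bézout bound: 1 ≤ 2 = deg(f)·deg(g), as expected for curves with no common component (the affine F_7-count falls short of the bound because intersections may lie at infinity, over extension fields, or carry multiplicity).


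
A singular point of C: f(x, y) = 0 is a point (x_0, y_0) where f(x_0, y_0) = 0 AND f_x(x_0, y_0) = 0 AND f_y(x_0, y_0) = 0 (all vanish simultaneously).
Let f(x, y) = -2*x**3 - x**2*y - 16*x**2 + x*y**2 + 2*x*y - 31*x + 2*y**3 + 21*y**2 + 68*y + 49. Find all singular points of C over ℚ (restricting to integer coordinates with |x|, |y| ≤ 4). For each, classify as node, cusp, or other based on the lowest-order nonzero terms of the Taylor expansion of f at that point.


Singular points: {(-2, -3)}; classification: node.

Compute partial derivatives:
  f_x = -6*x**2 - 2*x*y - 32*x + y**2 + 2*y - 31.
  f_y = -x**2 + 2*x*y + 2*x + 6*y**2 + 42*y + 68.
Scan x_0 ∈ {−4, ..., 4}. For each x_0, f_y(x_0, y) is a polynomial in y; find its integer roots y ∈ {−4, ..., 4}, then test f_x and f at those candidates.
  x = -4: f_y(-4, y) = 6*y**2 + 34*y + 44; vanishes at y ∈ {-2}. (-4, -2): f_x = -15 ≠ 0.
  x = -3: f_y(-3, y) = 6*y**2 + 36*y + 53; no integer root y with |y| ≤ 4.
  x = -2: f_y(-2, y) = 6*y**2 + 38*y + 60; vanishes at y ∈ {-3}. (-2, -3): f_x = 0, f = 0 — SINGULAR.
  x = -1: f_y(-1, y) = 6*y**2 + 40*y + 65; no integer root y with |y| ≤ 4.
  x = 0: f_y(0, y) = 6*y**2 + 42*y + 68; no integer root y with |y| ≤ 4.
  x = 1: f_y(1, y) = 6*y**2 + 44*y + 69; no integer root y with |y| ≤ 4.
  x = 2: f_y(2, y) = 6*y**2 + 46*y + 68; vanishes at y ∈ {-2}. (2, -2): f_x = -111 ≠ 0.
  x = 3: f_y(3, y) = 6*y**2 + 48*y + 65; no integer root y with |y| ≤ 4.
  x = 4: f_y(4, y) = 6*y**2 + 50*y + 60; no integer root y with |y| ≤ 4.
Only singular point on the grid: (-2, -3).
Classify: substitute x = -2 + u, y = -3 + v and expand: f = -2*u**3 - u**2*v - u**2 + u*v**2 + 2*v**3 + v**2.
No constant or linear terms (consistent with a singular point). Quadratic part: -u**2 + v**2. Cubic part: -2*u**3 - u**2*v + u*v**2 + 2*v**3.
The quadratic part v**2 - u**2 = (v − u)(v + u) splits into two distinct linear factors, so there are two distinct tangent lines y − -3 = ±(x − -2) — this is a node (ordinary double point).
Classification: node.


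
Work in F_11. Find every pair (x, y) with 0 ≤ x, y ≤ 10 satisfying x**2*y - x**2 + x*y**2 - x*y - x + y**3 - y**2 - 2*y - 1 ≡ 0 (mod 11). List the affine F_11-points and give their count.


Affine F_11-points: {(0, 3), (2, 5), (2, 7), (2, 9), (3, 2), (3, 3), (3, 4), (4, 6), (4, 7), (7, 2), (7, 5), (7, 9), (8, 1), (8, 4), (8, 10), (9, 10), (10, 6)}; count = 17.

For each of the 121 pairs (x, y) ∈ F_11², evaluate f(x, y) mod 11. Record the zeros.
  x = 0: [0↦10, 1↦8, 2↦10, 3↦0, 4↦6, 5↦1, 6↦2, 7↦4, 8↦2, 9↦2, 10↦10]  zeros at y ∈ {3}
  x = 1: [0↦8, 1↦7, 2↦1, 3↦7, 4↦9, 5↦2, 6↦3, 7↦7, 8↦9, 9↦4, 10↦9]  zeros at y ∈ ∅
  x = 2: [0↦4, 1↦6, 2↦5, 3↦7, 4↦7, 5↦0, 6↦3, 7↦0, 8↦8, 9↦0, 10↦4]  zeros at y ∈ {5, 7, 9}
  x = 3: [0↦9, 1↦5, 2↦0, 3↦0, 4↦0, 5↦6, 6↦2, 7↦5, 8↦10, 9↦1, 10↦6]  zeros at y ∈ {2, 3, 4}
  x = 4: [0↦1, 1↦4, 2↦8, 3↦8, 4↦10, 5↦9, 6↦0, 7↦0, 8↦4, 9↦7, 10↦4]  zeros at y ∈ {6, 7}
  x = 5: [0↦2, 1↦3, 2↦7, 3↦9, 4↦4, 5↦9, 6↦8, 7↦7, 8↦1, 9↦7, 10↦9]  zeros at y ∈ ∅
  x = 6: [0↦1, 1↦2, 2↦8, 3↦3, 4↦4, 5↦6, 6↦4, 7↦4, 8↦1, 9↦1, 10↦10]  zeros at y ∈ ∅
  x = 7: [0↦9, 1↦1, 2↦0, 3↦1, 4↦10, 5↦0, 6↦10, 7↦2, 8↦4, 9↦0, 10↦7]  zeros at y ∈ {2, 5, 9}
  x = 8: [0↦4, 1↦0, 2↦5, 3↦3, 4↦0, 5↦2, 6↦4, 7↦1, 8↦10, 9↦4, 10↦0]  zeros at y ∈ {1, 4, 10}
  x = 9: [0↦8, 1↦10, 2↦1, 3↦9, 4↦7, 5↦1, 6↦8, 7↦1, 8↦8, 9↦2, 10↦0]  zeros at y ∈ {10}
  x = 10: [0↦10, 1↦9, 2↦10, 3↦8, 4↦9, 5↦8, 6↦0, 7↦2, 8↦9, 9↦5, 10↦7]  zeros at y ∈ {6}
Collecting zeros: affine points = {(0, 3), (2, 5), (2, 7), (2, 9), (3, 2), (3, 3), (3, 4), (4, 6), (4, 7), (7, 2), (7, 5), (7, 9), (8, 1), (8, 4), (8, 10), (9, 10), (10, 6)}.
Total count |C(F_11)_aff| = 17.


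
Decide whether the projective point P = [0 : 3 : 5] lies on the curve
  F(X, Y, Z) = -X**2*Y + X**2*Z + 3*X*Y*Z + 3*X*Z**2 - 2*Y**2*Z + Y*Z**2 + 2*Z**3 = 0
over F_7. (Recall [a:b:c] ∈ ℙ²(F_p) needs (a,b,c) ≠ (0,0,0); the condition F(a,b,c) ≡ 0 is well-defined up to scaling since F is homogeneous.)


F(0,3,5) ≡ 4 (mod 7); P is NOT on the curve.

Evaluate F(0, 3, 5) term-by-term (mod 7).
  -X**2*Y ↦ -1·0·3·1 = 0
  X**2*Z ↦ 1·0·1·5 = 0
  3*X*Y*Z ↦ 3·0·3·5 = 0
  3*X*Z**2 ↦ 3·0·1·25 = 0
  -2*Y**2*Z ↦ -2·1·9·5 = -90
  Y*Z**2 ↦ 1·1·3·25 = 75
  2*Z**3 ↦ 2·1·1·125 = 250
Sum: F(0, 3, 5) = (0) + (0) + (0) + (0) + (-90) + (75) + (250) = 235.
Reducing mod 7: 235 ≡ 4 (mod 7).
Since F(a, b, c) ≡ 4 ≠ 0 (mod 7), P does NOT lie on the curve.


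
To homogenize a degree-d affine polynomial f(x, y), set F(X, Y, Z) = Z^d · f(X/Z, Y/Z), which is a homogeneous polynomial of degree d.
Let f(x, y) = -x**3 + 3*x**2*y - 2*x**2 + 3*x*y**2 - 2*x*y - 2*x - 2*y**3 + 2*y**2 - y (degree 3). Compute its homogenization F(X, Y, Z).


F(X, Y, Z) = -X**3 + 3*X**2*Y - 2*X**2*Z + 3*X*Y**2 - 2*X*Y*Z - 2*X*Z**2 - 2*Y**3 + 2*Y**2*Z - Y*Z**2

deg(f) = 3.
Substitute x = X/Z, y = Y/Z into f, then multiply by Z^3.
  monomial -1·x^3·y^0 ↦ -1·X^3·Y^0·Z^0.
  monomial 3·x^2·y^1 ↦ 3·X^2·Y^1·Z^0.
  monomial -2·x^2·y^0 ↦ -2·X^2·Y^0·Z^1.
  monomial 3·x^1·y^2 ↦ 3·X^1·Y^2·Z^0.
  monomial -2·x^1·y^1 ↦ -2·X^1·Y^1·Z^1.
  monomial -2·x^1·y^0 ↦ -2·X^1·Y^0·Z^2.
  monomial -2·x^0·y^3 ↦ -2·X^0·Y^3·Z^0.
  monomial 2·x^0·y^2 ↦ 2·X^0·Y^2·Z^1.
  monomial -1·x^0·y^1 ↦ -1·X^0·Y^1·Z^2.
Collecting: F(X, Y, Z) = -X**3 + 3*X**2*Y - 2*X**2*Z + 3*X*Y**2 - 2*X*Y*Z - 2*X*Z**2 - 2*Y**3 + 2*Y**2*Z - Y*Z**2.


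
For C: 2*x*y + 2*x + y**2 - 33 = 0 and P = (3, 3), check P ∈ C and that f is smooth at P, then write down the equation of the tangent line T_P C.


Tangent line at P: 8*x + 12*y - 60 = 0.

Step 1: f(3, 3) = 0, so P lies on C.
Step 2: partial derivatives
  f_x(x, y) = 2*y + 2, f_y(x, y) = 2*x + 2*y.
  f_x(P) = 8, f_y(P) = 12 (gradient nonzero, so P is smooth).
Step 3: tangent line at P: 8·(x − 3) + 12·(y − 3) = 0.
Expanding: 8*x + 12*y - 60 = 0.


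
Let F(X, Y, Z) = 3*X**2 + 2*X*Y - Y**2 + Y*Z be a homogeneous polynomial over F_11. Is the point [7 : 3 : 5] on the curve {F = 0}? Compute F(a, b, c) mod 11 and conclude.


F(7,3,5) ≡ 8 (mod 11); P is NOT on the curve.

Evaluate F(7, 3, 5) term-by-term (mod 11).
  3*X**2 ↦ 3·49·1·1 = 147
  2*X*Y ↦ 2·7·3·1 = 42
  -Y**2 ↦ -1·1·9·1 = -9
  Y*Z ↦ 1·1·3·5 = 15
Sum: F(7, 3, 5) = (147) + (42) + (-9) + (15) = 195.
Reducing mod 11: 195 ≡ 8 (mod 11).
Since F(a, b, c) ≡ 8 ≠ 0 (mod 11), P does NOT lie on the curve.


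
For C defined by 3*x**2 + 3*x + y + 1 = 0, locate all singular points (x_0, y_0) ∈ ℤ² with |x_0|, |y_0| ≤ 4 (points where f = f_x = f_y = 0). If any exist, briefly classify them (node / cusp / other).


No singular points in the scanned grid; C is smooth there.

Compute partial derivatives:
  f_x = 6*x + 3.
  f_y = 1.
f_y = 1 is a nonzero constant, so f_y never vanishes: no point (x, y) can satisfy f = f_x = f_y = 0. In particular no (x, y) ∈ {−4, ..., 4}² is singular; the curve is smooth.


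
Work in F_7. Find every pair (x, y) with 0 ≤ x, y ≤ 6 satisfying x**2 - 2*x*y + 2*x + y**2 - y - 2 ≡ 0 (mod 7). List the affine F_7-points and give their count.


Affine F_7-points: {(0, 2), (0, 6), (2, 2), (2, 3), (3, 1), (3, 6), (4, 1)}; count = 7.

For each of the 49 pairs (x, y) ∈ F_7², evaluate f(x, y) mod 7. Record the zeros.
  x = 0: [0↦5, 1↦5, 2↦0, 3↦4, 4↦3, 5↦4, 6↦0]  zeros at y ∈ {2, 6}
  x = 1: [0↦1, 1↦6, 2↦6, 3↦1, 4↦5, 5↦4, 6↦5]  zeros at y ∈ ∅
  x = 2: [0↦6, 1↦2, 2↦0, 3↦0, 4↦2, 5↦6, 6↦5]  zeros at y ∈ {2, 3}
  x = 3: [0↦6, 1↦0, 2↦3, 3↦1, 4↦1, 5↦3, 6↦0]  zeros at y ∈ {1, 6}
  x = 4: [0↦1, 1↦0, 2↦1, 3↦4, 4↦2, 5↦2, 6↦4]  zeros at y ∈ {1}
  x = 5: [0↦5, 1↦2, 2↦1, 3↦2, 4↦5, 5↦3, 6↦3]  zeros at y ∈ ∅
  x = 6: [0↦4, 1↦6, 2↦3, 3↦2, 4↦3, 5↦6, 6↦4]  zeros at y ∈ ∅
Collecting zeros: affine points = {(0, 2), (0, 6), (2, 2), (2, 3), (3, 1), (3, 6), (4, 1)}.
Total count |C(F_7)_aff| = 7.


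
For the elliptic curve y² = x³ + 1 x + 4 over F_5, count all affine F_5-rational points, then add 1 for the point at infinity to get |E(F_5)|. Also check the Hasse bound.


Affine points = {(0, 2), (0, 3), (1, 1), (1, 4), (2, 2), (2, 3), (3, 2), (3, 3)}; affine count = 8; |E(F_5)| = 9.

Discriminant check: Δ ∝ 4a³ + 27b² = 4·1³ + 27·4² = 4·1 + 27·16 ≡ 1 (mod 5). Nonzero ⇒ E is nonsingular.
For each x ∈ F_5, compute rhs = x³ + 1·x + 4 mod 5, then count y ∈ F_5 with y² ≡ rhs.
  x = 0: rhs = 4, matching y values: 2, 3 (2 points).
  x = 1: rhs = 1, matching y values: 1, 4 (2 points).
  x = 2: rhs = 4, matching y values: 2, 3 (2 points).
  x = 3: rhs = 4, matching y values: 2, 3 (2 points).
  x = 4: rhs = 2, matching y values: none (0 points).
Total affine count: 8.
Full point count |E(F_5)| = 8 + 1 = 9.
Hasse bound: |9 − (5+1)| = |3| = 3 ≤ 2√5 ≈ 4.4721 ✓.


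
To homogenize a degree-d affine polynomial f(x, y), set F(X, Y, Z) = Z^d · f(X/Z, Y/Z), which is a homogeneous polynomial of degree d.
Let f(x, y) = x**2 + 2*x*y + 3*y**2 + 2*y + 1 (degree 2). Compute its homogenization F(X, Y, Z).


F(X, Y, Z) = X**2 + 2*X*Y + 3*Y**2 + 2*Y*Z + Z**2

deg(f) = 2.
Substitute x = X/Z, y = Y/Z into f, then multiply by Z^2.
  monomial 1·x^2·y^0 ↦ 1·X^2·Y^0·Z^0.
  monomial 2·x^1·y^1 ↦ 2·X^1·Y^1·Z^0.
  monomial 3·x^0·y^2 ↦ 3·X^0·Y^2·Z^0.
  monomial 2·x^0·y^1 ↦ 2·X^0·Y^1·Z^1.
  monomial 1·x^0·y^0 ↦ 1·X^0·Y^0·Z^2.
Collecting: F(X, Y, Z) = X**2 + 2*X*Y + 3*Y**2 + 2*Y*Z + Z**2.


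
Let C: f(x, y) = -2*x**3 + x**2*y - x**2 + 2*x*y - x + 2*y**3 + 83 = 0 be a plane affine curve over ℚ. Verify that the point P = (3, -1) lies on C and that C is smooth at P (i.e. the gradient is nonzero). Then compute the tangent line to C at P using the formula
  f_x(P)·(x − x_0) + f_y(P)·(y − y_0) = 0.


Tangent line at P: -69*x + 21*y + 228 = 0.

Step 1: f(3, -1) = 0, so P lies on C.
Step 2: partial derivatives
  f_x(x, y) = -6*x**2 + 2*x*y - 2*x + 2*y - 1, f_y(x, y) = x**2 + 2*x + 6*y**2.
  f_x(P) = -69, f_y(P) = 21 (gradient nonzero, so P is smooth).
Step 3: tangent line at P: -69·(x − 3) + 21·(y − -1) = 0.
Expanding: -69*x + 21*y + 228 = 0.


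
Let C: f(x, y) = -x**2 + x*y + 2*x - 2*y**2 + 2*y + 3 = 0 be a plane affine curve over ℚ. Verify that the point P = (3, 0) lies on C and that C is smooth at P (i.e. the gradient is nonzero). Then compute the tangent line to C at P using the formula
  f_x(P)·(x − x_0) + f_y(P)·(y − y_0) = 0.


Tangent line at P: -4*x + 5*y + 12 = 0.

Step 1: f(3, 0) = 0, so P lies on C.
Step 2: partial derivatives
  f_x(x, y) = -2*x + y + 2, f_y(x, y) = x - 4*y + 2.
  f_x(P) = -4, f_y(P) = 5 (gradient nonzero, so P is smooth).
Step 3: tangent line at P: -4·(x − 3) + 5·(y − 0) = 0.
Expanding: -4*x + 5*y + 12 = 0.


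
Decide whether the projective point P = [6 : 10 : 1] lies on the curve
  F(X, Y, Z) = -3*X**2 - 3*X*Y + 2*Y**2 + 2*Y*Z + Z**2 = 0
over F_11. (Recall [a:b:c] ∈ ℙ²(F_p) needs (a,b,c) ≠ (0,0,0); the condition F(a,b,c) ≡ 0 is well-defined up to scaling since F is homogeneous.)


F(6,10,1) ≡ 10 (mod 11); P is NOT on the curve.

Evaluate F(6, 10, 1) term-by-term (mod 11).
  -3*X**2 ↦ -3·36·1·1 = -108
  -3*X*Y ↦ -3·6·10·1 = -180
  2*Y**2 ↦ 2·1·100·1 = 200
  2*Y*Z ↦ 2·1·10·1 = 20
  Z**2 ↦ 1·1·1·1 = 1
Sum: F(6, 10, 1) = (-108) + (-180) + (200) + (20) + (1) = -67.
Reducing mod 11: -67 ≡ 10 (mod 11).
Since F(a, b, c) ≡ 10 ≠ 0 (mod 11), P does NOT lie on the curve.


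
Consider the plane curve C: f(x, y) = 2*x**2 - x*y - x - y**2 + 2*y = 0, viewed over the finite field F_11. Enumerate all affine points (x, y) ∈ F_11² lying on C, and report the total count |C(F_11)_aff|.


Affine F_11-points: {(0, 0), (0, 2), (1, 4), (1, 8), (6, 0), (6, 7), (7, 2), (7, 4), (9, 7), (9, 8)}; count = 10.

For each of the 121 pairs (x, y) ∈ F_11², evaluate f(x, y) mod 11. Record the zeros.
  x = 0: [0↦0, 1↦1, 2↦0, 3↦8, 4↦3, 5↦7, 6↦9, 7↦9, 8↦7, 9↦3, 10↦8]  zeros at y ∈ {0, 2}
  x = 1: [0↦1, 1↦1, 2↦10, 3↦6, 4↦0, 5↦3, 6↦4, 7↦3, 8↦0, 9↦6, 10↦10]  zeros at y ∈ {4, 8}
  x = 2: [0↦6, 1↦5, 2↦2, 3↦8, 4↦1, 5↦3, 6↦3, 7↦1, 8↦8, 9↦2, 10↦5]  zeros at y ∈ ∅
  x = 3: [0↦4, 1↦2, 2↦9, 3↦3, 4↦6, 5↦7, 6↦6, 7↦3, 8↦9, 9↦2, 10↦4]  zeros at y ∈ ∅
  x = 4: [0↦6, 1↦3, 2↦9, 3↦2, 4↦4, 5↦4, 6↦2, 7↦9, 8↦3, 9↦6, 10↦7]  zeros at y ∈ ∅
  x = 5: [0↦1, 1↦8, 2↦2, 3↦5, 4↦6, 5↦5, 6↦2, 7↦8, 8↦1, 9↦3, 10↦3]  zeros at y ∈ ∅
  x = 6: [0↦0, 1↦6, 2↦10, 3↦1, 4↦1, 5↦10, 6↦6, 7↦0, 8↦3, 9↦4, 10↦3]  zeros at y ∈ {0, 7}
  x = 7: [0↦3, 1↦8, 2↦0, 3↦1, 4↦0, 5↦8, 6↦3, 7↦7, 8↦9, 9↦9, 10↦7]  zeros at y ∈ {2, 4}
  x = 8: [0↦10, 1↦3, 2↦5, 3↦5, 4↦3, 5↦10, 6↦4, 7↦7, 8↦8, 9↦7, 10↦4]  zeros at y ∈ ∅
  x = 9: [0↦10, 1↦2, 2↦3, 3↦2, 4↦10, 5↦5, 6↦9, 7↦0, 8↦0, 9↦9, 10↦5]  zeros at y ∈ {7, 8}
  x = 10: [0↦3, 1↦5, 2↦5, 3↦3, 4↦10, 5↦4, 6↦7, 7↦8, 8↦7, 9↦4, 10↦10]  zeros at y ∈ ∅
Collecting zeros: affine points = {(0, 0), (0, 2), (1, 4), (1, 8), (6, 0), (6, 7), (7, 2), (7, 4), (9, 7), (9, 8)}.
Total count |C(F_11)_aff| = 10.


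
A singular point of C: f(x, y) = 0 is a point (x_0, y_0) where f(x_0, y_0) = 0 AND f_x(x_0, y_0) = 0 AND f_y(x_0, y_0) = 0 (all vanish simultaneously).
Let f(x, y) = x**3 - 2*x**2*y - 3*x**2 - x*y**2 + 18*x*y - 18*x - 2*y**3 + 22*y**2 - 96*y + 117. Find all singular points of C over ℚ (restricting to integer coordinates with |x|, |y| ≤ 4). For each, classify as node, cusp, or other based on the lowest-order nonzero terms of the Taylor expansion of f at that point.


Singular points: {(3, 3)}; classification: cusp.

Compute partial derivatives:
  f_x = 3*x**2 - 4*x*y - 6*x - y**2 + 18*y - 18.
  f_y = -2*x**2 - 2*x*y + 18*x - 6*y**2 + 44*y - 96.
Scan x_0 ∈ {−4, ..., 4}. For each x_0, f_y(x_0, y) is a polynomial in y; find its integer roots y ∈ {−4, ..., 4}, then test f_x and f at those candidates.
  x = -4: f_y(-4, y) = -6*y**2 + 52*y - 200; no integer root y with |y| ≤ 4.
  x = -3: f_y(-3, y) = -6*y**2 + 50*y - 168; no integer root y with |y| ≤ 4.
  x = -2: f_y(-2, y) = -6*y**2 + 48*y - 140; no integer root y with |y| ≤ 4.
  x = -1: f_y(-1, y) = -6*y**2 + 46*y - 116; no integer root y with |y| ≤ 4.
  x = 0: f_y(0, y) = -6*y**2 + 44*y - 96; no integer root y with |y| ≤ 4.
  x = 1: f_y(1, y) = -6*y**2 + 42*y - 80; no integer root y with |y| ≤ 4.
  x = 2: f_y(2, y) = -6*y**2 + 40*y - 68; no integer root y with |y| ≤ 4.
  x = 3: f_y(3, y) = -6*y**2 + 38*y - 60; vanishes at y ∈ {3}. (3, 3): f_x = 0, f = 0 — SINGULAR.
  x = 4: f_y(4, y) = -6*y**2 + 36*y - 56; no integer root y with |y| ≤ 4.
Only singular point on the grid: (3, 3).
Classify: substitute x = 3 + u, y = 3 + v and expand: f = u**3 - 2*u**2*v - u*v**2 - 2*v**3 + v**2.
No constant or linear terms (consistent with a singular point). Quadratic part: v**2. Cubic part: u**3 - 2*u**2*v - u*v**2 - 2*v**3.
The quadratic part v**2 is a perfect square, so there is a single (double) tangent line v = 0, i.e. y = 3. Restricting the cubic part to that line (v = 0) leaves u**3 ≠ 0, so f is not divisible by v and the branch is v² ≈ -u**3 to lowest order — this is a cusp.
Classification: cusp.


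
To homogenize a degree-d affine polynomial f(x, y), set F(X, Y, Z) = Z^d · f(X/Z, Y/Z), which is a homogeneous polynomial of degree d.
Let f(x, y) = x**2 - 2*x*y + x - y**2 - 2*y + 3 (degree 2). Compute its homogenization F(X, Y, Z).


F(X, Y, Z) = X**2 - 2*X*Y + X*Z - Y**2 - 2*Y*Z + 3*Z**2

deg(f) = 2.
Substitute x = X/Z, y = Y/Z into f, then multiply by Z^2.
  monomial 1·x^2·y^0 ↦ 1·X^2·Y^0·Z^0.
  monomial -2·x^1·y^1 ↦ -2·X^1·Y^1·Z^0.
  monomial 1·x^1·y^0 ↦ 1·X^1·Y^0·Z^1.
  monomial -1·x^0·y^2 ↦ -1·X^0·Y^2·Z^0.
  monomial -2·x^0·y^1 ↦ -2·X^0·Y^1·Z^1.
  monomial 3·x^0·y^0 ↦ 3·X^0·Y^0·Z^2.
Collecting: F(X, Y, Z) = X**2 - 2*X*Y + X*Z - Y**2 - 2*Y*Z + 3*Z**2.


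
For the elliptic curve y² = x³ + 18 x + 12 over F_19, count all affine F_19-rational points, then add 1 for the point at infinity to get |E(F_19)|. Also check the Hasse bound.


Affine points = {(3, 6), (3, 13), (7, 5), (7, 14), (13, 7), (13, 12), (14, 5), (14, 14), (15, 3), (15, 16), (16, 8), (16, 11), (17, 5), (17, 14)}; affine count = 14; |E(F_19)| = 15.

Discriminant check: Δ ∝ 4a³ + 27b² = 4·18³ + 27·12² = 4·5832 + 27·144 ≡ 8 (mod 19). Nonzero ⇒ E is nonsingular.
For each x ∈ F_19, compute rhs = x³ + 18·x + 12 mod 19, then count y ∈ F_19 with y² ≡ rhs.
  x = 0: rhs = 12, matching y values: none (0 points).
  x = 1: rhs = 12, matching y values: none (0 points).
  x = 2: rhs = 18, matching y values: none (0 points).
  x = 3: rhs = 17, matching y values: 6, 13 (2 points).
  x = 4: rhs = 15, matching y values: none (0 points).
  x = 5: rhs = 18, matching y values: none (0 points).
  x = 6: rhs = 13, matching y values: none (0 points).
  x = 7: rhs = 6, matching y values: 5, 14 (2 points).
  x = 8: rhs = 3, matching y values: none (0 points).
  x = 9: rhs = 10, matching y values: none (0 points).
  x = 10: rhs = 14, matching y values: none (0 points).
  x = 11: rhs = 2, matching y values: none (0 points).
  x = 12: rhs = 18, matching y values: none (0 points).
  x = 13: rhs = 11, matching y values: 7, 12 (2 points).
  x = 14: rhs = 6, matching y values: 5, 14 (2 points).
  x = 15: rhs = 9, matching y values: 3, 16 (2 points).
  x = 16: rhs = 7, matching y values: 8, 11 (2 points).
  x = 17: rhs = 6, matching y values: 5, 14 (2 points).
  x = 18: rhs = 12, matching y values: none (0 points).
Total affine count: 14.
Full point count |E(F_19)| = 14 + 1 = 15.
Hasse bound: |15 − (19+1)| = |-5| = 5 ≤ 2√19 ≈ 8.7178 ✓.


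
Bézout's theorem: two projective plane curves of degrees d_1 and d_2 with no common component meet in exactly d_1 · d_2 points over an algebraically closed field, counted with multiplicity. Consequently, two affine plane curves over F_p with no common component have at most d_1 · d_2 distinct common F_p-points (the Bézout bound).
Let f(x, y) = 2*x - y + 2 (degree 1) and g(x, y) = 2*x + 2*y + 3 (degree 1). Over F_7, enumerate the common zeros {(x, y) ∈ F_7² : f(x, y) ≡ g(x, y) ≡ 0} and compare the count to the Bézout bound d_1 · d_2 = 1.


Common zeros: {(0, 2)}; count = 1; Bézout bound = 1.

deg(f) = 1, deg(g) = 1, so Bézout bound = 1.
Scan x ∈ F_7. For each x, list the y ∈ F_7 with f(x, y) ≡ 0 and those with g(x, y) ≡ 0 (mod 7); the common zeros in that column are the intersection.
  x = 0: f ≡ 0 at y ∈ {2}; g ≡ 0 at y ∈ {2}; common: {2}.
  x = 1: f ≡ 0 at y ∈ {4}; g ≡ 0 at y ∈ {1}; common: ∅.
  x = 2: f ≡ 0 at y ∈ {6}; g ≡ 0 at y ∈ {0}; common: ∅.
  x = 3: f ≡ 0 at y ∈ {1}; g ≡ 0 at y ∈ {6}; common: ∅.
  x = 4: f ≡ 0 at y ∈ {3}; g ≡ 0 at y ∈ {5}; common: ∅.
  x = 5: f ≡ 0 at y ∈ {5}; g ≡ 0 at y ∈ {4}; common: ∅.
  x = 6: f ≡ 0 at y ∈ {0}; g ≡ 0 at y ∈ {3}; common: ∅.
Collecting: common zeros = {(0, 2)}, so the count is 1.
Comparison with the Bézout bound: 1 ≤ 1 = deg(f)·deg(g), as expected for curves with no common component (the bound is attained).


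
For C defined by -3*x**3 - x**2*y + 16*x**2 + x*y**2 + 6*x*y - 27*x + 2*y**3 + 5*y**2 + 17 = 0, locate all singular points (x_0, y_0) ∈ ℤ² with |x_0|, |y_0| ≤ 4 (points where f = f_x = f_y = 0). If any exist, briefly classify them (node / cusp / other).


Singular points: {(2, -1)}; classification: node.

Compute partial derivatives:
  f_x = -9*x**2 - 2*x*y + 32*x + y**2 + 6*y - 27.
  f_y = -x**2 + 2*x*y + 6*x + 6*y**2 + 10*y.
Scan x_0 ∈ {−4, ..., 4}. For each x_0, f_y(x_0, y) is a polynomial in y; find its integer roots y ∈ {−4, ..., 4}, then test f_x and f at those candidates.
  x = -4: f_y(-4, y) = 6*y**2 + 2*y - 40; no integer root y with |y| ≤ 4.
  x = -3: f_y(-3, y) = 6*y**2 + 4*y - 27; no integer root y with |y| ≤ 4.
  x = -2: f_y(-2, y) = 6*y**2 + 6*y - 16; no integer root y with |y| ≤ 4.
  x = -1: f_y(-1, y) = 6*y**2 + 8*y - 7; no integer root y with |y| ≤ 4.
  x = 0: f_y(0, y) = 6*y**2 + 10*y; vanishes at y ∈ {0}. (0, 0): f_x = -27 ≠ 0.
  x = 1: f_y(1, y) = 6*y**2 + 12*y + 5; no integer root y with |y| ≤ 4.
  x = 2: f_y(2, y) = 6*y**2 + 14*y + 8; vanishes at y ∈ {-1}. (2, -1): f_x = 0, f = 0 — SINGULAR.
  x = 3: f_y(3, y) = 6*y**2 + 16*y + 9; no integer root y with |y| ≤ 4.
  x = 4: f_y(4, y) = 6*y**2 + 18*y + 8; no integer root y with |y| ≤ 4.
Only singular point on the grid: (2, -1).
Classify: substitute x = 2 + u, y = -1 + v and expand: f = -3*u**3 - u**2*v - u**2 + u*v**2 + 2*v**3 + v**2.
No constant or linear terms (consistent with a singular point). Quadratic part: -u**2 + v**2. Cubic part: -3*u**3 - u**2*v + u*v**2 + 2*v**3.
The quadratic part v**2 - u**2 = (v − u)(v + u) splits into two distinct linear factors, so there are two distinct tangent lines y − -1 = ±(x − 2) — this is a node (ordinary double point).
Classification: node.


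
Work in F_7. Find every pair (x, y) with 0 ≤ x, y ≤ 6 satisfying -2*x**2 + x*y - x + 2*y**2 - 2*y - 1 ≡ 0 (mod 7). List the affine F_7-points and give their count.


Affine F_7-points: {(2, 3), (2, 4), (3, 4), (3, 6), (5, 0), (5, 2), (6, 2), (6, 3)}; count = 8.

For each of the 49 pairs (x, y) ∈ F_7², evaluate f(x, y) mod 7. Record the zeros.
  x = 0: [0↦6, 1↦6, 2↦3, 3↦4, 4↦2, 5↦4, 6↦3]  zeros at y ∈ ∅
  x = 1: [0↦3, 1↦4, 2↦2, 3↦4, 4↦3, 5↦6, 6↦6]  zeros at y ∈ ∅
  x = 2: [0↦3, 1↦5, 2↦4, 3↦0, 4↦0, 5↦4, 6↦5]  zeros at y ∈ {3, 4}
  x = 3: [0↦6, 1↦2, 2↦2, 3↦6, 4↦0, 5↦5, 6↦0]  zeros at y ∈ {4, 6}
  x = 4: [0↦5, 1↦2, 2↦3, 3↦1, 4↦3, 5↦2, 6↦5]  zeros at y ∈ ∅
  x = 5: [0↦0, 1↦5, 2↦0, 3↦6, 4↦2, 5↦2, 6↦6]  zeros at y ∈ {0, 2}
  x = 6: [0↦5, 1↦4, 2↦0, 3↦0, 4↦4, 5↦5, 6↦3]  zeros at y ∈ {2, 3}
Collecting zeros: affine points = {(2, 3), (2, 4), (3, 4), (3, 6), (5, 0), (5, 2), (6, 2), (6, 3)}.
Total count |C(F_7)_aff| = 8.


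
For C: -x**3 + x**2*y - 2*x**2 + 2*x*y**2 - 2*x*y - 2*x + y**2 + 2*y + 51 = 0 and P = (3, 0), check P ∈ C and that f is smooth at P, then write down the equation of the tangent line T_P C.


Tangent line at P: -41*x + 5*y + 123 = 0.

Step 1: f(3, 0) = 0, so P lies on C.
Step 2: partial derivatives
  f_x(x, y) = -3*x**2 + 2*x*y - 4*x + 2*y**2 - 2*y - 2, f_y(x, y) = x**2 + 4*x*y - 2*x + 2*y + 2.
  f_x(P) = -41, f_y(P) = 5 (gradient nonzero, so P is smooth).
Step 3: tangent line at P: -41·(x − 3) + 5·(y − 0) = 0.
Expanding: -41*x + 5*y + 123 = 0.


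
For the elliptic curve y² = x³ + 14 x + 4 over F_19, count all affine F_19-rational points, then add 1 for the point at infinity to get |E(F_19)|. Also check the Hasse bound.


Affine points = {(0, 2), (0, 17), (1, 0), (3, 4), (3, 15), (5, 3), (5, 16), (6, 0), (8, 1), (8, 18), (9, 2), (9, 17), (10, 2), (10, 17), (11, 8), (11, 11), (12, 0), (15, 6), (15, 13), (16, 7), (16, 12), (17, 5), (17, 14)}; affine count = 23; |E(F_19)| = 24.

Discriminant check: Δ ∝ 4a³ + 27b² = 4·14³ + 27·4² = 4·2744 + 27·16 ≡ 8 (mod 19). Nonzero ⇒ E is nonsingular.
For each x ∈ F_19, compute rhs = x³ + 14·x + 4 mod 19, then count y ∈ F_19 with y² ≡ rhs.
  x = 0: rhs = 4, matching y values: 2, 17 (2 points).
  x = 1: rhs = 0, matching y values: 0 (1 points).
  x = 2: rhs = 2, matching y values: none (0 points).
  x = 3: rhs = 16, matching y values: 4, 15 (2 points).
  x = 4: rhs = 10, matching y values: none (0 points).
  x = 5: rhs = 9, matching y values: 3, 16 (2 points).
  x = 6: rhs = 0, matching y values: 0 (1 points).
  x = 7: rhs = 8, matching y values: none (0 points).
  x = 8: rhs = 1, matching y values: 1, 18 (2 points).
  x = 9: rhs = 4, matching y values: 2, 17 (2 points).
  x = 10: rhs = 4, matching y values: 2, 17 (2 points).
  x = 11: rhs = 7, matching y values: 8, 11 (2 points).
  x = 12: rhs = 0, matching y values: 0 (1 points).
  x = 13: rhs = 8, matching y values: none (0 points).
  x = 14: rhs = 18, matching y values: none (0 points).
  x = 15: rhs = 17, matching y values: 6, 13 (2 points).
  x = 16: rhs = 11, matching y values: 7, 12 (2 points).
  x = 17: rhs = 6, matching y values: 5, 14 (2 points).
  x = 18: rhs = 8, matching y values: none (0 points).
Total affine count: 23.
Full point count |E(F_19)| = 23 + 1 = 24.
Hasse bound: |24 − (19+1)| = |4| = 4 ≤ 2√19 ≈ 8.7178 ✓.


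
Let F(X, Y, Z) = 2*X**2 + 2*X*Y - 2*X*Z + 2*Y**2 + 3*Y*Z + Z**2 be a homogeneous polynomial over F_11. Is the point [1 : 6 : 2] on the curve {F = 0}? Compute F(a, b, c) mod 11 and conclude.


F(1,6,2) ≡ 1 (mod 11); P is NOT on the curve.

Evaluate F(1, 6, 2) term-by-term (mod 11).
  2*X**2 ↦ 2·1·1·1 = 2
  2*X*Y ↦ 2·1·6·1 = 12
  -2*X*Z ↦ -2·1·1·2 = -4
  2*Y**2 ↦ 2·1·36·1 = 72
  3*Y*Z ↦ 3·1·6·2 = 36
  Z**2 ↦ 1·1·1·4 = 4
Sum: F(1, 6, 2) = (2) + (12) + (-4) + (72) + (36) + (4) = 122.
Reducing mod 11: 122 ≡ 1 (mod 11).
Since F(a, b, c) ≡ 1 ≠ 0 (mod 11), P does NOT lie on the curve.


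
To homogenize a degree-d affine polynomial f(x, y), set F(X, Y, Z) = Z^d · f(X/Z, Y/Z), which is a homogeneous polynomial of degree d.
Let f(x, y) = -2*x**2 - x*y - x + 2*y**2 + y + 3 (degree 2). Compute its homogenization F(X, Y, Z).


F(X, Y, Z) = -2*X**2 - X*Y - X*Z + 2*Y**2 + Y*Z + 3*Z**2

deg(f) = 2.
Substitute x = X/Z, y = Y/Z into f, then multiply by Z^2.
  monomial -2·x^2·y^0 ↦ -2·X^2·Y^0·Z^0.
  monomial -1·x^1·y^1 ↦ -1·X^1·Y^1·Z^0.
  monomial -1·x^1·y^0 ↦ -1·X^1·Y^0·Z^1.
  monomial 2·x^0·y^2 ↦ 2·X^0·Y^2·Z^0.
  monomial 1·x^0·y^1 ↦ 1·X^0·Y^1·Z^1.
  monomial 3·x^0·y^0 ↦ 3·X^0·Y^0·Z^2.
Collecting: F(X, Y, Z) = -2*X**2 - X*Y - X*Z + 2*Y**2 + Y*Z + 3*Z**2.


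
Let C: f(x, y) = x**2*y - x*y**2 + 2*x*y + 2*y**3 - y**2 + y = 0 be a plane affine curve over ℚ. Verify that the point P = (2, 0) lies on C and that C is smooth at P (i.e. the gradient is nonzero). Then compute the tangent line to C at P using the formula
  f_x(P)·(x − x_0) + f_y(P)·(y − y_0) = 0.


Tangent line at P: 9*y = 0.

Step 1: f(2, 0) = 0, so P lies on C.
Step 2: partial derivatives
  f_x(x, y) = 2*x*y - y**2 + 2*y, f_y(x, y) = x**2 - 2*x*y + 2*x + 6*y**2 - 2*y + 1.
  f_x(P) = 0, f_y(P) = 9 (gradient nonzero, so P is smooth).
Step 3: tangent line at P: 0·(x − 2) + 9·(y − 0) = 0.
Expanding: 9*y = 0.


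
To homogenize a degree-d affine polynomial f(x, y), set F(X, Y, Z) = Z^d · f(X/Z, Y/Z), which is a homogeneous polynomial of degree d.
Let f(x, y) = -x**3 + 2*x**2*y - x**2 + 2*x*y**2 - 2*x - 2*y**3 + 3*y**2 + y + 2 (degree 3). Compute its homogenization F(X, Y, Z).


F(X, Y, Z) = -X**3 + 2*X**2*Y - X**2*Z + 2*X*Y**2 - 2*X*Z**2 - 2*Y**3 + 3*Y**2*Z + Y*Z**2 + 2*Z**3

deg(f) = 3.
Substitute x = X/Z, y = Y/Z into f, then multiply by Z^3.
  monomial -1·x^3·y^0 ↦ -1·X^3·Y^0·Z^0.
  monomial 2·x^2·y^1 ↦ 2·X^2·Y^1·Z^0.
  monomial -1·x^2·y^0 ↦ -1·X^2·Y^0·Z^1.
  monomial 2·x^1·y^2 ↦ 2·X^1·Y^2·Z^0.
  monomial -2·x^1·y^0 ↦ -2·X^1·Y^0·Z^2.
  monomial -2·x^0·y^3 ↦ -2·X^0·Y^3·Z^0.
  monomial 3·x^0·y^2 ↦ 3·X^0·Y^2·Z^1.
  monomial 1·x^0·y^1 ↦ 1·X^0·Y^1·Z^2.
  monomial 2·x^0·y^0 ↦ 2·X^0·Y^0·Z^3.
Collecting: F(X, Y, Z) = -X**3 + 2*X**2*Y - X**2*Z + 2*X*Y**2 - 2*X*Z**2 - 2*Y**3 + 3*Y**2*Z + Y*Z**2 + 2*Z**3.


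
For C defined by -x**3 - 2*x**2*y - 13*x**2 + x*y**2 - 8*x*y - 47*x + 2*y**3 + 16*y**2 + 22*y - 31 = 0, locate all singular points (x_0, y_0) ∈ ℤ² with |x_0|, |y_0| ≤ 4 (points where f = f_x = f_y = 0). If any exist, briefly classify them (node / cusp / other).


Singular points: {(-3, -2)}; classification: cusp.

Compute partial derivatives:
  f_x = -3*x**2 - 4*x*y - 26*x + y**2 - 8*y - 47.
  f_y = -2*x**2 + 2*x*y - 8*x + 6*y**2 + 32*y + 22.
Scan x_0 ∈ {−4, ..., 4}. For each x_0, f_y(x_0, y) is a polynomial in y; find its integer roots y ∈ {−4, ..., 4}, then test f_x and f at those candidates.
  x = -4: f_y(-4, y) = 6*y**2 + 24*y + 22; no integer root y with |y| ≤ 4.
  x = -3: f_y(-3, y) = 6*y**2 + 26*y + 28; vanishes at y ∈ {-2}. (-3, -2): f_x = 0, f = 0 — SINGULAR.
  x = -2: f_y(-2, y) = 6*y**2 + 28*y + 30; vanishes at y ∈ {-3}. (-2, -3): f_x = 2 ≠ 0.
  x = -1: f_y(-1, y) = 6*y**2 + 30*y + 28; no integer root y with |y| ≤ 4.
  x = 0: f_y(0, y) = 6*y**2 + 32*y + 22; no integer root y with |y| ≤ 4.
  x = 1: f_y(1, y) = 6*y**2 + 34*y + 12; no integer root y with |y| ≤ 4.
  x = 2: f_y(2, y) = 6*y**2 + 36*y - 2; no integer root y with |y| ≤ 4.
  x = 3: f_y(3, y) = 6*y**2 + 38*y - 20; no integer root y with |y| ≤ 4.
  x = 4: f_y(4, y) = 6*y**2 + 40*y - 42; no integer root y with |y| ≤ 4.
Only singular point on the grid: (-3, -2).
Classify: substitute x = -3 + u, y = -2 + v and expand: f = -u**3 - 2*u**2*v + u*v**2 + 2*v**3 + v**2.
No constant or linear terms (consistent with a singular point). Quadratic part: v**2. Cubic part: -u**3 - 2*u**2*v + u*v**2 + 2*v**3.
The quadratic part v**2 is a perfect square, so there is a single (double) tangent line v = 0, i.e. y = -2. Restricting the cubic part to that line (v = 0) leaves -u**3 ≠ 0, so f is not divisible by v and the branch is v² ≈ u**3 to lowest order — this is a cusp.
Classification: cusp.


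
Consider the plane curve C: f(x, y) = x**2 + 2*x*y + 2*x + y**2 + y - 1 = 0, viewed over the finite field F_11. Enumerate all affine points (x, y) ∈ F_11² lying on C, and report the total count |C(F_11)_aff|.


Affine F_11-points: {(0, 3), (0, 7), (1, 9), (1, 10), (3, 1), (3, 3), (4, 1), (6, 2), (6, 7), (10, 2), (10, 10)}; count = 11.

For each of the 121 pairs (x, y) ∈ F_11², evaluate f(x, y) mod 11. Record the zeros.
  x = 0: [0↦10, 1↦1, 2↦5, 3↦0, 4↦8, 5↦7, 6↦8, 7↦0, 8↦5, 9↦1, 10↦10]  zeros at y ∈ {3, 7}
  x = 1: [0↦2, 1↦6, 2↦1, 3↦9, 4↦8, 5↦9, 6↦1, 7↦6, 8↦2, 9↦0, 10↦0]  zeros at y ∈ {9, 10}
  x = 2: [0↦7, 1↦2, 2↦10, 3↦9, 4↦10, 5↦2, 6↦7, 7↦3, 8↦1, 9↦1, 10↦3]  zeros at y ∈ ∅
  x = 3: [0↦3, 1↦0, 2↦10, 3↦0, 4↦3, 5↦8, 6↦4, 7↦2, 8↦2, 9↦4, 10↦8]  zeros at y ∈ {1, 3}
  x = 4: [0↦1, 1↦0, 2↦1, 3↦4, 4↦9, 5↦5, 6↦3, 7↦3, 8↦5, 9↦9, 10↦4]  zeros at y ∈ {1}
  x = 5: [0↦1, 1↦2, 2↦5, 3↦10, 4↦6, 5↦4, 6↦4, 7↦6, 8↦10, 9↦5, 10↦2]  zeros at y ∈ ∅
  x = 6: [0↦3, 1↦6, 2↦0, 3↦7, 4↦5, 5↦5, 6↦7, 7↦0, 8↦6, 9↦3, 10↦2]  zeros at y ∈ {2, 7}
  x = 7: [0↦7, 1↦1, 2↦8, 3↦6, 4↦6, 5↦8, 6↦1, 7↦7, 8↦4, 9↦3, 10↦4]  zeros at y ∈ ∅
  x = 8: [0↦2, 1↦9, 2↦7, 3↦7, 4↦9, 5↦2, 6↦8, 7↦5, 8↦4, 9↦5, 10↦8]  zeros at y ∈ ∅
  x = 9: [0↦10, 1↦8, 2↦8, 3↦10, 4↦3, 5↦9, 6↦6, 7↦5, 8↦6, 9↦9, 10↦3]  zeros at y ∈ ∅
  x = 10: [0↦9, 1↦9, 2↦0, 3↦4, 4↦10, 5↦7, 6↦6, 7↦7, 8↦10, 9↦4, 10↦0]  zeros at y ∈ {2, 10}
Collecting zeros: affine points = {(0, 3), (0, 7), (1, 9), (1, 10), (3, 1), (3, 3), (4, 1), (6, 2), (6, 7), (10, 2), (10, 10)}.
Total count |C(F_11)_aff| = 11.


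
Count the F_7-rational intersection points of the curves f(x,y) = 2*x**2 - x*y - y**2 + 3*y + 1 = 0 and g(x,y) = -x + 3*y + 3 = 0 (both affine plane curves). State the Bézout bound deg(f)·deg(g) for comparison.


Common zeros: {(2, 2)}; count = 1; Bézout bound = 2.

deg(f) = 2, deg(g) = 1, so Bézout bound = 2.
Scan x ∈ F_7. For each x, list the y ∈ F_7 with f(x, y) ≡ 0 and those with g(x, y) ≡ 0 (mod 7); the common zeros in that column are the intersection.
  x = 0: f ≡ 0 at y ∈ ∅; g ≡ 0 at y ∈ {6}; common: ∅.
  x = 1: f ≡ 0 at y ∈ {3, 6}; g ≡ 0 at y ∈ {4}; common: ∅.
  x = 2: f ≡ 0 at y ∈ {2, 6}; g ≡ 0 at y ∈ {2}; common: {2}.
  x = 3: f ≡ 0 at y ∈ ∅; g ≡ 0 at y ∈ {0}; common: ∅.
  x = 4: f ≡ 0 at y ∈ {3}; g ≡ 0 at y ∈ {5}; common: ∅.
  x = 5: f ≡ 0 at y ∈ ∅; g ≡ 0 at y ∈ {3}; common: ∅.
  x = 6: f ≡ 0 at y ∈ {2}; g ≡ 0 at y ∈ {1}; common: ∅.
Collecting: common zeros = {(2, 2)}, so the count is 1.
Comparison with the Bézout bound: 1 ≤ 2 = deg(f)·deg(g), as expected for curves with no common component (the affine F_7-count falls short of the bound because intersections may lie at infinity, over extension fields, or carry multiplicity).
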